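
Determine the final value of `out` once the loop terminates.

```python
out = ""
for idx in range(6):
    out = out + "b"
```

Let's trace through this code step by step.

Initialize: out = ''
Entering loop: for idx in range(6):
After iteration 1: idx = 0, out = 'b'
After iteration 2: idx = 1, out = 'bb'
After iteration 3: idx = 2, out = 'bbb'
After iteration 4: idx = 3, out = 'bbbb'
After iteration 5: idx = 4, out = 'bbbbb'
After iteration 6: idx = 5, out = 'bbbbbb'
Loop ends.

Final answer: 'bbbbbb'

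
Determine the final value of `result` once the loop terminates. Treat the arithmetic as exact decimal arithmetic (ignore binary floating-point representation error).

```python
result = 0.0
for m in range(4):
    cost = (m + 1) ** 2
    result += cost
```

Let's trace through this code step by step.

Initialize: result = 0.0
Entering loop: for m in range(4):
After iteration 1: m = 0, result = 1.0, cost = 1
After iteration 2: m = 1, result = 5.0, cost = 4
After iteration 3: m = 2, result = 14.0, cost = 9
After iteration 4: m = 3, result = 30.0, cost = 16
Loop ends.

Final answer: 30.0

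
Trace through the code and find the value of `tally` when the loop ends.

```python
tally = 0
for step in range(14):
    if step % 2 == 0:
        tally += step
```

Let's trace through this code step by step.

Initialize: tally = 0
Entering loop: for step in range(14):
After iteration 1: step = 0, tally = 0
After iteration 2: step = 1, tally = 0
After iteration 3: step = 2, tally = 2
After iteration 4: step = 3, tally = 2
After iteration 5: step = 4, tally = 6
After iteration 6: step = 5, tally = 6
After iteration 7: step = 6, tally = 12
After iteration 8: step = 7, tally = 12
After iteration 9: step = 8, tally = 20
After iteration 10: step = 9, tally = 20
After iteration 11: step = 10, tally = 30
After iteration 12: step = 11, tally = 30
After iteration 13: step = 12, tally = 42
After iteration 14: step = 13, tally = 42
Loop ends.

Final answer: 42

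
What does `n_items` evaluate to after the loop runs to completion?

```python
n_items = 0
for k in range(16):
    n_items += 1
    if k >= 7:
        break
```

Let's trace through this code step by step.

Initialize: n_items = 0
Entering loop: for k in range(16):
After iteration 1: k = 0, n_items = 1
After iteration 2: k = 1, n_items = 2
After iteration 3: k = 2, n_items = 3
After iteration 4: k = 3, n_items = 4
After iteration 5: k = 4, n_items = 5
After iteration 6: k = 5, n_items = 6
After iteration 7: k = 6, n_items = 7
After iteration 8: k = 7, n_items = 8
Loop ends.

Final answer: 8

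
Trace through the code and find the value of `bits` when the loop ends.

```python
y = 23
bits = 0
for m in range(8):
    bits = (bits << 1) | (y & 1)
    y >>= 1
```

Let's trace through this code step by step.

Initialize: y = 23
Initialize: bits = 0
Entering loop: for m in range(8):
After iteration 1: m = 0, y = 11, bits = 1
After iteration 2: m = 1, y = 5, bits = 3
After iteration 3: m = 2, y = 2, bits = 7
After iteration 4: m = 3, y = 1, bits = 14
After iteration 5: m = 4, y = 0, bits = 29
After iteration 6: m = 5, y = 0, bits = 58
After iteration 7: m = 6, y = 0, bits = 116
After iteration 8: m = 7, y = 0, bits = 232
Loop ends.

Final answer: 232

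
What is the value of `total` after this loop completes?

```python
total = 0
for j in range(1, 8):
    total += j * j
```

Let's trace through this code step by step.

Initialize: total = 0
Entering loop: for j in range(1, 8):
After iteration 1: j = 1, total = 1
After iteration 2: j = 2, total = 5
After iteration 3: j = 3, total = 14
After iteration 4: j = 4, total = 30
After iteration 5: j = 5, total = 55
After iteration 6: j = 6, total = 91
After iteration 7: j = 7, total = 140
Loop ends.

Final answer: 140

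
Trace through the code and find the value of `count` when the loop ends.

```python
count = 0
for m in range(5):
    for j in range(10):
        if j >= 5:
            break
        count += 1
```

Let's trace through this code step by step.

Initialize: count = 0
Entering loop: for m in range(5):
After iteration 1: m = 0, count = 5
After iteration 2: m = 1, count = 10
After iteration 3: m = 2, count = 15
After iteration 4: m = 3, count = 20
After iteration 5: m = 4, count = 25
Loop ends.

Final answer: 25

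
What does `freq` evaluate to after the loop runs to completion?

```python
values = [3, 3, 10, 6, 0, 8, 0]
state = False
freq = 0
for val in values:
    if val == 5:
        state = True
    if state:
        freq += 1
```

Let's trace through this code step by step.

Initialize: values = [3, 3, 10, 6, 0, 8, 0]
Initialize: state = False
Initialize: freq = 0
Entering loop: for val in values:
After iteration 1: val = 3, freq = 0
After iteration 2: val = 3, freq = 0
After iteration 3: val = 10, freq = 0
After iteration 4: val = 6, freq = 0
After iteration 5: val = 0, freq = 0
After iteration 6: val = 8, freq = 0
After iteration 7: val = 0, freq = 0
Loop ends.

Final answer: 0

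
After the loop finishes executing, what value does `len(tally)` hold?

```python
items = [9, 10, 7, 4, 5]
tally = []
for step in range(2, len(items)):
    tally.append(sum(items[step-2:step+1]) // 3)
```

Let's trace through this code step by step.

Initialize: items = [9, 10, 7, 4, 5]
Initialize: tally = []
Entering loop: for step in range(2, len(items)):
After iteration 1: step = 2, tally = [8]
After iteration 2: step = 3, tally = [8, 7]
After iteration 3: step = 4, tally = [8, 7, 5]
Loop ends.
len(tally) = 3

Final answer: 3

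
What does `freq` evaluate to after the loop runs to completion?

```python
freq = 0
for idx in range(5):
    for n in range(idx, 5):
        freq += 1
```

Let's trace through this code step by step.

Initialize: freq = 0
Entering loop: for idx in range(5):
After iteration 1: idx = 0, freq = 5
After iteration 2: idx = 1, freq = 9
After iteration 3: idx = 2, freq = 12
After iteration 4: idx = 3, freq = 14
After iteration 5: idx = 4, freq = 15
Loop ends.

Final answer: 15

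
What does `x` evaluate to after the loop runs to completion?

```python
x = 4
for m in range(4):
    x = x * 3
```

Let's trace through this code step by step.

Initialize: x = 4
Entering loop: for m in range(4):
After iteration 1: m = 0, x = 12
After iteration 2: m = 1, x = 36
After iteration 3: m = 2, x = 108
After iteration 4: m = 3, x = 324
Loop ends.

Final answer: 324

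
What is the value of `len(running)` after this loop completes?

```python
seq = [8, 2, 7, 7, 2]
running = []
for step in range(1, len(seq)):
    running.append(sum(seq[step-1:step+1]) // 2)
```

Let's trace through this code step by step.

Initialize: seq = [8, 2, 7, 7, 2]
Initialize: running = []
Entering loop: for step in range(1, len(seq)):
After iteration 1: step = 1, running = [5]
After iteration 2: step = 2, running = [5, 4]
After iteration 3: step = 3, running = [5, 4, 7]
After iteration 4: step = 4, running = [5, 4, 7, 4]
Loop ends.
len(running) = 4

Final answer: 4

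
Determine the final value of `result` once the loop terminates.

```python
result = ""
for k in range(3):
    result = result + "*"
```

Let's trace through this code step by step.

Initialize: result = ''
Entering loop: for k in range(3):
After iteration 1: k = 0, result = '*'
After iteration 2: k = 1, result = '**'
After iteration 3: k = 2, result = '***'
Loop ends.

Final answer: '***'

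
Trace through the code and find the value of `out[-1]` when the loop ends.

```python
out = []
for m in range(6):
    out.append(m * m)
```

Let's trace through this code step by step.

Initialize: out = []
Entering loop: for m in range(6):
After iteration 1: m = 0, out = [0]
After iteration 2: m = 1, out = [0, 1]
After iteration 3: m = 2, out = [0, 1, 4]
After iteration 4: m = 3, out = [0, 1, 4, 9]
After iteration 5: m = 4, out = [0, 1, 4, 9, 16]
After iteration 6: m = 5, out = [0, 1, 4, 9, 16, 25]
Loop ends.
out[-1] = 25

Final answer: 25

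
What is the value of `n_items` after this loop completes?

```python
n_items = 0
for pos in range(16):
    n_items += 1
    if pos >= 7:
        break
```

Let's trace through this code step by step.

Initialize: n_items = 0
Entering loop: for pos in range(16):
After iteration 1: pos = 0, n_items = 1
After iteration 2: pos = 1, n_items = 2
After iteration 3: pos = 2, n_items = 3
After iteration 4: pos = 3, n_items = 4
After iteration 5: pos = 4, n_items = 5
After iteration 6: pos = 5, n_items = 6
After iteration 7: pos = 6, n_items = 7
After iteration 8: pos = 7, n_items = 8
Loop ends.

Final answer: 8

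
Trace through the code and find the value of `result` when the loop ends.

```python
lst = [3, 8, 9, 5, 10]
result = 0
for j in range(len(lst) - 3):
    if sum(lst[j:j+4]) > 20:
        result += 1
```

Let's trace through this code step by step.

Initialize: lst = [3, 8, 9, 5, 10]
Initialize: result = 0
Entering loop: for j in range(len(lst) - 3):
After iteration 1: j = 0, result = 1
After iteration 2: j = 1, result = 2
Loop ends.

Final answer: 2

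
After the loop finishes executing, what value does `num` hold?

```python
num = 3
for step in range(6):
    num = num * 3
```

Let's trace through this code step by step.

Initialize: num = 3
Entering loop: for step in range(6):
After iteration 1: step = 0, num = 9
After iteration 2: step = 1, num = 27
After iteration 3: step = 2, num = 81
After iteration 4: step = 3, num = 243
After iteration 5: step = 4, num = 729
After iteration 6: step = 5, num = 2187
Loop ends.

Final answer: 2187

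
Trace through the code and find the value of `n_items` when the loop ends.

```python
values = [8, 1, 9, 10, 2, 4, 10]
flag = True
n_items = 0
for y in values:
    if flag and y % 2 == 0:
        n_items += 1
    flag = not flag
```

Let's trace through this code step by step.

Initialize: values = [8, 1, 9, 10, 2, 4, 10]
Initialize: flag = True
Initialize: n_items = 0
Entering loop: for y in values:
After iteration 1: y = 8, flag = False, n_items = 1
After iteration 2: y = 1, flag = True, n_items = 1
After iteration 3: y = 9, flag = False, n_items = 1
After iteration 4: y = 10, flag = True, n_items = 1
After iteration 5: y = 2, flag = False, n_items = 2
After iteration 6: y = 4, flag = True, n_items = 2
After iteration 7: y = 10, flag = False, n_items = 3
Loop ends.

Final answer: 3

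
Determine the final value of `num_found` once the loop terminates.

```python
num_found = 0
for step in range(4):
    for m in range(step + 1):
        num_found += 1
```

Let's trace through this code step by step.

Initialize: num_found = 0
Entering loop: for step in range(4):
After iteration 1: step = 0, num_found = 1, m = 0
After iteration 2: step = 1, num_found = 3, m = 1
After iteration 3: step = 2, num_found = 6, m = 2
After iteration 4: step = 3, num_found = 10, m = 3
Loop ends.

Final answer: 10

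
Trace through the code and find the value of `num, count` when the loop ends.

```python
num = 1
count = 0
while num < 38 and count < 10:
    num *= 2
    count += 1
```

Let's trace through this code step by step.

Initialize: num = 1
Initialize: count = 0
Entering loop: while num < 38 and count < 10:
After iteration 1: num = 2, count = 1
After iteration 2: num = 4, count = 2
After iteration 3: num = 8, count = 3
After iteration 4: num = 16, count = 4
After iteration 5: num = 32, count = 5
After iteration 6: num = 64, count = 6
Loop ends.

Final answer: 64, 6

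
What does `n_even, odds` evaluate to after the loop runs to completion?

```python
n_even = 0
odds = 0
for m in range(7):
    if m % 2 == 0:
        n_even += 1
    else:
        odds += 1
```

Let's trace through this code step by step.

Initialize: n_even = 0
Initialize: odds = 0
Entering loop: for m in range(7):
After iteration 1: m = 0, n_even = 1, odds = 0
After iteration 2: m = 1, n_even = 1, odds = 1
After iteration 3: m = 2, n_even = 2, odds = 1
After iteration 4: m = 3, n_even = 2, odds = 2
After iteration 5: m = 4, n_even = 3, odds = 2
After iteration 6: m = 5, n_even = 3, odds = 3
After iteration 7: m = 6, n_even = 4, odds = 3
Loop ends.

Final answer: 4, 3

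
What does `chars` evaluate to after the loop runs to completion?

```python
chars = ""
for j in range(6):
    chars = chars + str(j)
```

Let's trace through this code step by step.

Initialize: chars = ''
Entering loop: for j in range(6):
After iteration 1: j = 0, chars = '0'
After iteration 2: j = 1, chars = '01'
After iteration 3: j = 2, chars = '012'
After iteration 4: j = 3, chars = '0123'
After iteration 5: j = 4, chars = '01234'
After iteration 6: j = 5, chars = '012345'
Loop ends.

Final answer: '012345'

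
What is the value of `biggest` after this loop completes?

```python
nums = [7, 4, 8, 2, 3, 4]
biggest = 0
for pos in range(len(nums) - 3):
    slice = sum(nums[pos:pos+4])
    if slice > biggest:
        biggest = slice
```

Let's trace through this code step by step.

Initialize: nums = [7, 4, 8, 2, 3, 4]
Initialize: biggest = 0
Entering loop: for pos in range(len(nums) - 3):
After iteration 1: pos = 0, biggest = 21, slice = 21
After iteration 2: pos = 1, biggest = 21, slice = 17
After iteration 3: pos = 2, biggest = 21, slice = 17
Loop ends.

Final answer: 21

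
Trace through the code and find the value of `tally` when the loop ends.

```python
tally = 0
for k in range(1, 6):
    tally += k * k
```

Let's trace through this code step by step.

Initialize: tally = 0
Entering loop: for k in range(1, 6):
After iteration 1: k = 1, tally = 1
After iteration 2: k = 2, tally = 5
After iteration 3: k = 3, tally = 14
After iteration 4: k = 4, tally = 30
After iteration 5: k = 5, tally = 55
Loop ends.

Final answer: 55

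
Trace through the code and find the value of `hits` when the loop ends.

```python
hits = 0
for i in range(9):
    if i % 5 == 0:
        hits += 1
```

Let's trace through this code step by step.

Initialize: hits = 0
Entering loop: for i in range(9):
After iteration 1: i = 0, hits = 1
After iteration 2: i = 1, hits = 1
After iteration 3: i = 2, hits = 1
After iteration 4: i = 3, hits = 1
After iteration 5: i = 4, hits = 1
After iteration 6: i = 5, hits = 2
After iteration 7: i = 6, hits = 2
After iteration 8: i = 7, hits = 2
After iteration 9: i = 8, hits = 2
Loop ends.

Final answer: 2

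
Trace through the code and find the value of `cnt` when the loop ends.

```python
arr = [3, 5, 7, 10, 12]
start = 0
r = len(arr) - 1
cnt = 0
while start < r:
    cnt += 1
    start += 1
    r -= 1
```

Let's trace through this code step by step.

Initialize: arr = [3, 5, 7, 10, 12]
Initialize: start = 0
Initialize: r = 4
Initialize: cnt = 0
Entering loop: while start < r:
After iteration 1: start = 1, r = 3, cnt = 1
After iteration 2: start = 2, r = 2, cnt = 2
Loop ends.

Final answer: 2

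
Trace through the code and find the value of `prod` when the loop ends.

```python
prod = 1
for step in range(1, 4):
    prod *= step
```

Let's trace through this code step by step.

Initialize: prod = 1
Entering loop: for step in range(1, 4):
After iteration 1: step = 1, prod = 1
After iteration 2: step = 2, prod = 2
After iteration 3: step = 3, prod = 6
Loop ends.

Final answer: 6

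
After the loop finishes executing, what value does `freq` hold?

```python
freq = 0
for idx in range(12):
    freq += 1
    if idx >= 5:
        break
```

Let's trace through this code step by step.

Initialize: freq = 0
Entering loop: for idx in range(12):
After iteration 1: idx = 0, freq = 1
After iteration 2: idx = 1, freq = 2
After iteration 3: idx = 2, freq = 3
After iteration 4: idx = 3, freq = 4
After iteration 5: idx = 4, freq = 5
After iteration 6: idx = 5, freq = 6
Loop ends.

Final answer: 6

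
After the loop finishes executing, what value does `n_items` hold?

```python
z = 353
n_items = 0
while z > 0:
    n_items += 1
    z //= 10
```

Let's trace through this code step by step.

Initialize: z = 353
Initialize: n_items = 0
Entering loop: while z > 0:
After iteration 1: z = 35, n_items = 1
After iteration 2: z = 3, n_items = 2
After iteration 3: z = 0, n_items = 3
Loop ends.

Final answer: 3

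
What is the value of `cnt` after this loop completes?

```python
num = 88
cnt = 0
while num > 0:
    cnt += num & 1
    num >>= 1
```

Let's trace through this code step by step.

Initialize: num = 88
Initialize: cnt = 0
Entering loop: while num > 0:
After iteration 1: num = 44, cnt = 0
After iteration 2: num = 22, cnt = 0
After iteration 3: num = 11, cnt = 0
After iteration 4: num = 5, cnt = 1
After iteration 5: num = 2, cnt = 2
After iteration 6: num = 1, cnt = 2
After iteration 7: num = 0, cnt = 3
Loop ends.

Final answer: 3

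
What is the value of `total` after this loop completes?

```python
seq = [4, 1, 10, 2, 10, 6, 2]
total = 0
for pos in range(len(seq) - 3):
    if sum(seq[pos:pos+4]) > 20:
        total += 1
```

Let's trace through this code step by step.

Initialize: seq = [4, 1, 10, 2, 10, 6, 2]
Initialize: total = 0
Entering loop: for pos in range(len(seq) - 3):
After iteration 1: pos = 0, total = 0
After iteration 2: pos = 1, total = 1
After iteration 3: pos = 2, total = 2
After iteration 4: pos = 3, total = 2
Loop ends.

Final answer: 2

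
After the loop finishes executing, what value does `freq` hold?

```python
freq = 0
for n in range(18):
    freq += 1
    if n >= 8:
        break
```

Let's trace through this code step by step.

Initialize: freq = 0
Entering loop: for n in range(18):
After iteration 1: n = 0, freq = 1
After iteration 2: n = 1, freq = 2
After iteration 3: n = 2, freq = 3
After iteration 4: n = 3, freq = 4
After iteration 5: n = 4, freq = 5
After iteration 6: n = 5, freq = 6
After iteration 7: n = 6, freq = 7
After iteration 8: n = 7, freq = 8
After iteration 9: n = 8, freq = 9
Loop ends.

Final answer: 9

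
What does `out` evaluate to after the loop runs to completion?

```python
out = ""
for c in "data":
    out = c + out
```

Let's trace through this code step by step.

Initialize: out = ''
Entering loop: for c in "data":
After iteration 1: c = 'd', out = 'd'
After iteration 2: c = 'a', out = 'ad'
After iteration 3: c = 't', out = 'tad'
After iteration 4: c = 'a', out = 'atad'
Loop ends.

Final answer: 'atad'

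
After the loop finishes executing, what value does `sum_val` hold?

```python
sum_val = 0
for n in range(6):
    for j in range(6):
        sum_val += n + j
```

Let's trace through this code step by step.

Initialize: sum_val = 0
Entering loop: for n in range(6):
After iteration 1: n = 0, sum_val = 15
After iteration 2: n = 1, sum_val = 36
After iteration 3: n = 2, sum_val = 63
After iteration 4: n = 3, sum_val = 96
After iteration 5: n = 4, sum_val = 135
After iteration 6: n = 5, sum_val = 180
Loop ends.

Final answer: 180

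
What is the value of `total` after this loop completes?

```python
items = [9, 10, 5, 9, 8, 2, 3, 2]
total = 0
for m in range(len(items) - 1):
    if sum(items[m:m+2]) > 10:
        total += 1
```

Let's trace through this code step by step.

Initialize: items = [9, 10, 5, 9, 8, 2, 3, 2]
Initialize: total = 0
Entering loop: for m in range(len(items) - 1):
After iteration 1: m = 0, total = 1
After iteration 2: m = 1, total = 2
After iteration 3: m = 2, total = 3
After iteration 4: m = 3, total = 4
After iteration 5: m = 4, total = 4
After iteration 6: m = 5, total = 4
After iteration 7: m = 6, total = 4
Loop ends.

Final answer: 4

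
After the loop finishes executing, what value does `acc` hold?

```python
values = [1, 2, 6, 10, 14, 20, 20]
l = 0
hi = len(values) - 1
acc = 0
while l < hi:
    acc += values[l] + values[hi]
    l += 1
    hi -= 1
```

Let's trace through this code step by step.

Initialize: values = [1, 2, 6, 10, 14, 20, 20]
Initialize: l = 0
Initialize: hi = 6
Initialize: acc = 0
Entering loop: while l < hi:
After iteration 1: l = 1, hi = 5, acc = 21
After iteration 2: l = 2, hi = 4, acc = 43
After iteration 3: l = 3, hi = 3, acc = 63
Loop ends.

Final answer: 63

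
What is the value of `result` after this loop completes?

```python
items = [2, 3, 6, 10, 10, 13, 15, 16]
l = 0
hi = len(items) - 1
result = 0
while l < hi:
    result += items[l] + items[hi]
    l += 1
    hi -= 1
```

Let's trace through this code step by step.

Initialize: items = [2, 3, 6, 10, 10, 13, 15, 16]
Initialize: l = 0
Initialize: hi = 7
Initialize: result = 0
Entering loop: while l < hi:
After iteration 1: l = 1, hi = 6, result = 18
After iteration 2: l = 2, hi = 5, result = 36
After iteration 3: l = 3, hi = 4, result = 55
After iteration 4: l = 4, hi = 3, result = 75
Loop ends.

Final answer: 75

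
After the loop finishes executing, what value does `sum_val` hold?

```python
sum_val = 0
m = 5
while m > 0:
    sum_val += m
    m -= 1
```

Let's trace through this code step by step.

Initialize: sum_val = 0
Initialize: m = 5
Entering loop: while m > 0:
After iteration 1: sum_val = 5, m = 4
After iteration 2: sum_val = 9, m = 3
After iteration 3: sum_val = 12, m = 2
After iteration 4: sum_val = 14, m = 1
After iteration 5: sum_val = 15, m = 0
Loop ends.

Final answer: 15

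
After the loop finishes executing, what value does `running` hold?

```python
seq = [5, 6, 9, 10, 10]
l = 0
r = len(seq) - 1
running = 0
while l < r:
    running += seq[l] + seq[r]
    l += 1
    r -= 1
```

Let's trace through this code step by step.

Initialize: seq = [5, 6, 9, 10, 10]
Initialize: l = 0
Initialize: r = 4
Initialize: running = 0
Entering loop: while l < r:
After iteration 1: l = 1, r = 3, running = 15
After iteration 2: l = 2, r = 2, running = 31
Loop ends.

Final answer: 31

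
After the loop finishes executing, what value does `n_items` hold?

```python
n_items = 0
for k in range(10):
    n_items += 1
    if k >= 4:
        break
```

Let's trace through this code step by step.

Initialize: n_items = 0
Entering loop: for k in range(10):
After iteration 1: k = 0, n_items = 1
After iteration 2: k = 1, n_items = 2
After iteration 3: k = 2, n_items = 3
After iteration 4: k = 3, n_items = 4
After iteration 5: k = 4, n_items = 5
Loop ends.

Final answer: 5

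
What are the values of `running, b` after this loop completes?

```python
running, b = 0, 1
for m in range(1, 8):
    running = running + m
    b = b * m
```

Let's trace through this code step by step.

Initialize: running = 0
Initialize: b = 1
Entering loop: for m in range(1, 8):
After iteration 1: m = 1, running = 1, b = 1
After iteration 2: m = 2, running = 3, b = 2
After iteration 3: m = 3, running = 6, b = 6
After iteration 4: m = 4, running = 10, b = 24
After iteration 5: m = 5, running = 15, b = 120
After iteration 6: m = 6, running = 21, b = 720
After iteration 7: m = 7, running = 28, b = 5040
Loop ends.

Final answer: 28, 5040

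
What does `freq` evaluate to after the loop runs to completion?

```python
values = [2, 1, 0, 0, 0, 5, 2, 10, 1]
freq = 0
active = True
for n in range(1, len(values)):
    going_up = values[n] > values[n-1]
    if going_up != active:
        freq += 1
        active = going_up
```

Let's trace through this code step by step.

Initialize: values = [2, 1, 0, 0, 0, 5, 2, 10, 1]
Initialize: freq = 0
Initialize: active = True
Entering loop: for n in range(1, len(values)):
After iteration 1: n = 1, freq = 1, active = False, going_up = False
After iteration 2: n = 2, freq = 1, active = False, going_up = False
After iteration 3: n = 3, freq = 1, active = False, going_up = False
After iteration 4: n = 4, freq = 1, active = False, going_up = False
After iteration 5: n = 5, freq = 2, active = True, going_up = True
After iteration 6: n = 6, freq = 3, active = False, going_up = False
After iteration 7: n = 7, freq = 4, active = True, going_up = True
After iteration 8: n = 8, freq = 5, active = False, going_up = False
Loop ends.

Final answer: 5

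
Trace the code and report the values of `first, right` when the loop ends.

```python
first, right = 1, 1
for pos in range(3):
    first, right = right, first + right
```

Let's trace through this code step by step.

Initialize: first = 1
Initialize: right = 1
Entering loop: for pos in range(3):
After iteration 1: pos = 0, first = 1, right = 2
After iteration 2: pos = 1, first = 2, right = 3
After iteration 3: pos = 2, first = 3, right = 5
Loop ends.

Final answer: 3, 5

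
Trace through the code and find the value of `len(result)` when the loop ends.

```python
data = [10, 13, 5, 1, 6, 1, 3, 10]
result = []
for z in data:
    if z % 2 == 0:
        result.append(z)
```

Let's trace through this code step by step.

Initialize: data = [10, 13, 5, 1, 6, 1, 3, 10]
Initialize: result = []
Entering loop: for z in data:
After iteration 1: z = 10, result = [10]
After iteration 2: z = 13, result = [10]
After iteration 3: z = 5, result = [10]
After iteration 4: z = 1, result = [10]
After iteration 5: z = 6, result = [10, 6]
After iteration 6: z = 1, result = [10, 6]
After iteration 7: z = 3, result = [10, 6]
After iteration 8: z = 10, result = [10, 6, 10]
Loop ends.
len(result) = 3

Final answer: 3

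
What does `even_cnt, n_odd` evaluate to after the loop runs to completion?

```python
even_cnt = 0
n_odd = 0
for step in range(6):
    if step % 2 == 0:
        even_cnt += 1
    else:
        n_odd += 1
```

Let's trace through this code step by step.

Initialize: even_cnt = 0
Initialize: n_odd = 0
Entering loop: for step in range(6):
After iteration 1: step = 0, even_cnt = 1, n_odd = 0
After iteration 2: step = 1, even_cnt = 1, n_odd = 1
After iteration 3: step = 2, even_cnt = 2, n_odd = 1
After iteration 4: step = 3, even_cnt = 2, n_odd = 2
After iteration 5: step = 4, even_cnt = 3, n_odd = 2
After iteration 6: step = 5, even_cnt = 3, n_odd = 3
Loop ends.

Final answer: 3, 3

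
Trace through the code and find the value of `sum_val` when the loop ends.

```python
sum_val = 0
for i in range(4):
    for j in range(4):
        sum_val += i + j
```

Let's trace through this code step by step.

Initialize: sum_val = 0
Entering loop: for i in range(4):
After iteration 1: i = 0, sum_val = 6
After iteration 2: i = 1, sum_val = 16
After iteration 3: i = 2, sum_val = 30
After iteration 4: i = 3, sum_val = 48
Loop ends.

Final answer: 48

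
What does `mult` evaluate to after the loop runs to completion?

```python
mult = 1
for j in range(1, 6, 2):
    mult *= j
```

Let's trace through this code step by step.

Initialize: mult = 1
Entering loop: for j in range(1, 6, 2):
After iteration 1: j = 1, mult = 1
After iteration 2: j = 3, mult = 3
After iteration 3: j = 5, mult = 15
Loop ends.

Final answer: 15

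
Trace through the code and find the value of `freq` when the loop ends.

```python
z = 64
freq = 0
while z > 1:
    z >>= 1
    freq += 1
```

Let's trace through this code step by step.

Initialize: z = 64
Initialize: freq = 0
Entering loop: while z > 1:
After iteration 1: z = 32, freq = 1
After iteration 2: z = 16, freq = 2
After iteration 3: z = 8, freq = 3
After iteration 4: z = 4, freq = 4
After iteration 5: z = 2, freq = 5
After iteration 6: z = 1, freq = 6
Loop ends.

Final answer: 6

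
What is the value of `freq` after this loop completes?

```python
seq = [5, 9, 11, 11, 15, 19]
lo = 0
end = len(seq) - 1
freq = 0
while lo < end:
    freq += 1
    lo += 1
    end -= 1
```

Let's trace through this code step by step.

Initialize: seq = [5, 9, 11, 11, 15, 19]
Initialize: lo = 0
Initialize: end = 5
Initialize: freq = 0
Entering loop: while lo < end:
After iteration 1: lo = 1, end = 4, freq = 1
After iteration 2: lo = 2, end = 3, freq = 2
After iteration 3: lo = 3, end = 2, freq = 3
Loop ends.

Final answer: 3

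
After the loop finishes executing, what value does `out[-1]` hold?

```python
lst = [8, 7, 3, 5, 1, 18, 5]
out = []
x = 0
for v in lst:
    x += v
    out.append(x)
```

Let's trace through this code step by step.

Initialize: lst = [8, 7, 3, 5, 1, 18, 5]
Initialize: out = []
Initialize: x = 0
Entering loop: for v in lst:
After iteration 1: v = 8, out = [8], x = 8
After iteration 2: v = 7, out = [8, 15], x = 15
After iteration 3: v = 3, out = [8, 15, 18], x = 18
After iteration 4: v = 5, out = [8, 15, 18, 23], x = 23
After iteration 5: v = 1, out = [8, 15, 18, 23, 24], x = 24
After iteration 6: v = 18, out = [8, 15, 18, 23, 24, 42], x = 42
After iteration 7: v = 5, out = [8, 15, 18, 23, 24, 42, 47], x = 47
Loop ends.
out[-1] = 47

Final answer: 47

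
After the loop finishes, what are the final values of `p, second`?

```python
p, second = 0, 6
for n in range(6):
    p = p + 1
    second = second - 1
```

Let's trace through this code step by step.

Initialize: p = 0
Initialize: second = 6
Entering loop: for n in range(6):
After iteration 1: n = 0, p = 1, second = 5
After iteration 2: n = 1, p = 2, second = 4
After iteration 3: n = 2, p = 3, second = 3
After iteration 4: n = 3, p = 4, second = 2
After iteration 5: n = 4, p = 5, second = 1
After iteration 6: n = 5, p = 6, second = 0
Loop ends.

Final answer: 6, 0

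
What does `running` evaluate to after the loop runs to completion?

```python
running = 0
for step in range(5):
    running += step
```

Let's trace through this code step by step.

Initialize: running = 0
Entering loop: for step in range(5):
After iteration 1: step = 0, running = 0
After iteration 2: step = 1, running = 1
After iteration 3: step = 2, running = 3
After iteration 4: step = 3, running = 6
After iteration 5: step = 4, running = 10
Loop ends.

Final answer: 10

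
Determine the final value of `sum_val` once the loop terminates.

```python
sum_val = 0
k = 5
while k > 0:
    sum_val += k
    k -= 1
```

Let's trace through this code step by step.

Initialize: sum_val = 0
Initialize: k = 5
Entering loop: while k > 0:
After iteration 1: sum_val = 5, k = 4
After iteration 2: sum_val = 9, k = 3
After iteration 3: sum_val = 12, k = 2
After iteration 4: sum_val = 14, k = 1
After iteration 5: sum_val = 15, k = 0
Loop ends.

Final answer: 15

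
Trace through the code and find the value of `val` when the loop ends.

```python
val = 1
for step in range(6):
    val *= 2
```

Let's trace through this code step by step.

Initialize: val = 1
Entering loop: for step in range(6):
After iteration 1: step = 0, val = 2
After iteration 2: step = 1, val = 4
After iteration 3: step = 2, val = 8
After iteration 4: step = 3, val = 16
After iteration 5: step = 4, val = 32
After iteration 6: step = 5, val = 64
Loop ends.

Final answer: 64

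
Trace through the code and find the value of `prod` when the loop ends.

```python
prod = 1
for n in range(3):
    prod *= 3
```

Let's trace through this code step by step.

Initialize: prod = 1
Entering loop: for n in range(3):
After iteration 1: n = 0, prod = 3
After iteration 2: n = 1, prod = 9
After iteration 3: n = 2, prod = 27
Loop ends.

Final answer: 27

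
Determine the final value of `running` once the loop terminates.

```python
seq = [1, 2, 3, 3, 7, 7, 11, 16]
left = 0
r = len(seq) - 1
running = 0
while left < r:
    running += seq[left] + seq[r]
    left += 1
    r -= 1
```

Let's trace through this code step by step.

Initialize: seq = [1, 2, 3, 3, 7, 7, 11, 16]
Initialize: left = 0
Initialize: r = 7
Initialize: running = 0
Entering loop: while left < r:
After iteration 1: left = 1, r = 6, running = 17
After iteration 2: left = 2, r = 5, running = 30
After iteration 3: left = 3, r = 4, running = 40
After iteration 4: left = 4, r = 3, running = 50
Loop ends.

Final answer: 50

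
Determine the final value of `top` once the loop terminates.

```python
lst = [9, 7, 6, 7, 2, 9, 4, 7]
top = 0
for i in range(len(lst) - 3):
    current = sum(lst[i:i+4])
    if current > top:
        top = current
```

Let's trace through this code step by step.

Initialize: lst = [9, 7, 6, 7, 2, 9, 4, 7]
Initialize: top = 0
Entering loop: for i in range(len(lst) - 3):
After iteration 1: i = 0, top = 29, current = 29
After iteration 2: i = 1, top = 29, current = 22
After iteration 3: i = 2, top = 29, current = 24
After iteration 4: i = 3, top = 29, current = 22
After iteration 5: i = 4, top = 29, current = 22
Loop ends.

Final answer: 29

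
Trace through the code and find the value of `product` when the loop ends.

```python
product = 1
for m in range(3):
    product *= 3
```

Let's trace through this code step by step.

Initialize: product = 1
Entering loop: for m in range(3):
After iteration 1: m = 0, product = 3
After iteration 2: m = 1, product = 9
After iteration 3: m = 2, product = 27
Loop ends.

Final answer: 27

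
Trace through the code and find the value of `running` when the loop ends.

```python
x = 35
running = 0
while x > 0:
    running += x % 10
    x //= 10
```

Let's trace through this code step by step.

Initialize: x = 35
Initialize: running = 0
Entering loop: while x > 0:
After iteration 1: x = 3, running = 5
After iteration 2: x = 0, running = 8
Loop ends.

Final answer: 8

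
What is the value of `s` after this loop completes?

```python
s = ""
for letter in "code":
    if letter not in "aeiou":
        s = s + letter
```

Let's trace through this code step by step.

Initialize: s = ''
Entering loop: for letter in "code":
After iteration 1: letter = 'c', s = 'c'
After iteration 2: letter = 'o', s = 'c'
After iteration 3: letter = 'd', s = 'cd'
After iteration 4: letter = 'e', s = 'cd'
Loop ends.

Final answer: 'cd'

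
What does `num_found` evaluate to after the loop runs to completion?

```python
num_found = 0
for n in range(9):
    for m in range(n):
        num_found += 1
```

Let's trace through this code step by step.

Initialize: num_found = 0
Entering loop: for n in range(9):
After iteration 1: n = 0, num_found = 0
After iteration 2: n = 1, num_found = 1, m = 0
After iteration 3: n = 2, num_found = 3, m = 1
After iteration 4: n = 3, num_found = 6, m = 2
After iteration 5: n = 4, num_found = 10, m = 3
After iteration 6: n = 5, num_found = 15, m = 4
After iteration 7: n = 6, num_found = 21, m = 5
After iteration 8: n = 7, num_found = 28, m = 6
After iteration 9: n = 8, num_found = 36, m = 7
Loop ends.

Final answer: 36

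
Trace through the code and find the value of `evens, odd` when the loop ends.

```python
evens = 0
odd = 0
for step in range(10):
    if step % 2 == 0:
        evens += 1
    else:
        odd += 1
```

Let's trace through this code step by step.

Initialize: evens = 0
Initialize: odd = 0
Entering loop: for step in range(10):
After iteration 1: step = 0, evens = 1, odd = 0
After iteration 2: step = 1, evens = 1, odd = 1
After iteration 3: step = 2, evens = 2, odd = 1
After iteration 4: step = 3, evens = 2, odd = 2
After iteration 5: step = 4, evens = 3, odd = 2
After iteration 6: step = 5, evens = 3, odd = 3
After iteration 7: step = 6, evens = 4, odd = 3
After iteration 8: step = 7, evens = 4, odd = 4
After iteration 9: step = 8, evens = 5, odd = 4
After iteration 10: step = 9, evens = 5, odd = 5
Loop ends.

Final answer: 5, 5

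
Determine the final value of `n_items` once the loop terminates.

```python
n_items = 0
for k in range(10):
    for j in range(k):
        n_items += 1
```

Let's trace through this code step by step.

Initialize: n_items = 0
Entering loop: for k in range(10):
After iteration 1: k = 0, n_items = 0
After iteration 2: k = 1, n_items = 1, j = 0
After iteration 3: k = 2, n_items = 3, j = 1
After iteration 4: k = 3, n_items = 6, j = 2
After iteration 5: k = 4, n_items = 10, j = 3
After iteration 6: k = 5, n_items = 15, j = 4
After iteration 7: k = 6, n_items = 21, j = 5
After iteration 8: k = 7, n_items = 28, j = 6
After iteration 9: k = 8, n_items = 36, j = 7
After iteration 10: k = 9, n_items = 45, j = 8
Loop ends.

Final answer: 45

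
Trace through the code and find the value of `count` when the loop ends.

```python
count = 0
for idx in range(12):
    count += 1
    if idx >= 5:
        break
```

Let's trace through this code step by step.

Initialize: count = 0
Entering loop: for idx in range(12):
After iteration 1: idx = 0, count = 1
After iteration 2: idx = 1, count = 2
After iteration 3: idx = 2, count = 3
After iteration 4: idx = 3, count = 4
After iteration 5: idx = 4, count = 5
After iteration 6: idx = 5, count = 6
Loop ends.

Final answer: 6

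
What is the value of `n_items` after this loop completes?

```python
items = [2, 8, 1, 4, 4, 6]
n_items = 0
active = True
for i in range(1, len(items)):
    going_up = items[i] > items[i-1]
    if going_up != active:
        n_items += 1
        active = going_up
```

Let's trace through this code step by step.

Initialize: items = [2, 8, 1, 4, 4, 6]
Initialize: n_items = 0
Initialize: active = True
Entering loop: for i in range(1, len(items)):
After iteration 1: i = 1, n_items = 0, active = True, going_up = True
After iteration 2: i = 2, n_items = 1, active = False, going_up = False
After iteration 3: i = 3, n_items = 2, active = True, going_up = True
After iteration 4: i = 4, n_items = 3, active = False, going_up = False
After iteration 5: i = 5, n_items = 4, active = True, going_up = True
Loop ends.

Final answer: 4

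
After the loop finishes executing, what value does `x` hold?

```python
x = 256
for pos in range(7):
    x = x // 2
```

Let's trace through this code step by step.

Initialize: x = 256
Entering loop: for pos in range(7):
After iteration 1: pos = 0, x = 128
After iteration 2: pos = 1, x = 64
After iteration 3: pos = 2, x = 32
After iteration 4: pos = 3, x = 16
After iteration 5: pos = 4, x = 8
After iteration 6: pos = 5, x = 4
After iteration 7: pos = 6, x = 2
Loop ends.

Final answer: 2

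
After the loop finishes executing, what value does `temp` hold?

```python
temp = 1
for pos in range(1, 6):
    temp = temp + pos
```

Let's trace through this code step by step.

Initialize: temp = 1
Entering loop: for pos in range(1, 6):
After iteration 1: pos = 1, temp = 2
After iteration 2: pos = 2, temp = 4
After iteration 3: pos = 3, temp = 7
After iteration 4: pos = 4, temp = 11
After iteration 5: pos = 5, temp = 16
Loop ends.

Final answer: 16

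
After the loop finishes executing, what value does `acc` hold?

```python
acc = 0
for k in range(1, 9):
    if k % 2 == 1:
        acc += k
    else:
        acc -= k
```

Let's trace through this code step by step.

Initialize: acc = 0
Entering loop: for k in range(1, 9):
After iteration 1: k = 1, acc = 1
After iteration 2: k = 2, acc = -1
After iteration 3: k = 3, acc = 2
After iteration 4: k = 4, acc = -2
After iteration 5: k = 5, acc = 3
After iteration 6: k = 6, acc = -3
After iteration 7: k = 7, acc = 4
After iteration 8: k = 8, acc = -4
Loop ends.

Final answer: -4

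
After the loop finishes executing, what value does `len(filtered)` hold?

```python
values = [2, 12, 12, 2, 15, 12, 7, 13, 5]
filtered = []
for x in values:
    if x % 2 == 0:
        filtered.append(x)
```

Let's trace through this code step by step.

Initialize: values = [2, 12, 12, 2, 15, 12, 7, 13, 5]
Initialize: filtered = []
Entering loop: for x in values:
After iteration 1: x = 2, filtered = [2]
After iteration 2: x = 12, filtered = [2, 12]
After iteration 3: x = 12, filtered = [2, 12, 12]
After iteration 4: x = 2, filtered = [2, 12, 12, 2]
After iteration 5: x = 15, filtered = [2, 12, 12, 2]
After iteration 6: x = 12, filtered = [2, 12, 12, 2, 12]
After iteration 7: x = 7, filtered = [2, 12, 12, 2, 12]
After iteration 8: x = 13, filtered = [2, 12, 12, 2, 12]
After iteration 9: x = 5, filtered = [2, 12, 12, 2, 12]
Loop ends.
len(filtered) = 5

Final answer: 5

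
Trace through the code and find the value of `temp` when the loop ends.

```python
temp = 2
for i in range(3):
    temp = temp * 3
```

Let's trace through this code step by step.

Initialize: temp = 2
Entering loop: for i in range(3):
After iteration 1: i = 0, temp = 6
After iteration 2: i = 1, temp = 18
After iteration 3: i = 2, temp = 54
Loop ends.

Final answer: 54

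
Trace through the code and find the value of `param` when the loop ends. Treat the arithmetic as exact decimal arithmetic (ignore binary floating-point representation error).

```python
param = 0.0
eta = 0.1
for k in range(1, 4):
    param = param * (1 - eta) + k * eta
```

Let's trace through this code step by step.

Initialize: param = 0.0
Initialize: eta = 0.1
Entering loop: for k in range(1, 4):
After iteration 1: k = 1, param = 0.1
After iteration 2: k = 2, param = 0.29
After iteration 3: k = 3, param = 0.561
Loop ends.

Final answer: 0.561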